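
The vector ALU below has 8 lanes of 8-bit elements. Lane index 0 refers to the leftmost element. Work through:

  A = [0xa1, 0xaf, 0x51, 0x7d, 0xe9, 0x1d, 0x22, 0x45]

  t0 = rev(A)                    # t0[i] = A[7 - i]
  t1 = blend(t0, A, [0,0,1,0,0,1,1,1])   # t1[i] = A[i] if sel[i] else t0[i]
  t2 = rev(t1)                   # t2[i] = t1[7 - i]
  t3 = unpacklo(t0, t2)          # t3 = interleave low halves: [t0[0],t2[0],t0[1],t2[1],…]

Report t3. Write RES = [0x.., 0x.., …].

→ t0 |45|22|1d|e9|7d|51|af|a1|
→ t1 |45|22|51|e9|7d|1d|22|45|
→ t2 |45|22|1d|7d|e9|51|22|45|
→ t3 |45|45|22|22|1d|1d|e9|7d|

RES = [0x45, 0x45, 0x22, 0x22, 0x1d, 0x1d, 0xe9, 0x7d]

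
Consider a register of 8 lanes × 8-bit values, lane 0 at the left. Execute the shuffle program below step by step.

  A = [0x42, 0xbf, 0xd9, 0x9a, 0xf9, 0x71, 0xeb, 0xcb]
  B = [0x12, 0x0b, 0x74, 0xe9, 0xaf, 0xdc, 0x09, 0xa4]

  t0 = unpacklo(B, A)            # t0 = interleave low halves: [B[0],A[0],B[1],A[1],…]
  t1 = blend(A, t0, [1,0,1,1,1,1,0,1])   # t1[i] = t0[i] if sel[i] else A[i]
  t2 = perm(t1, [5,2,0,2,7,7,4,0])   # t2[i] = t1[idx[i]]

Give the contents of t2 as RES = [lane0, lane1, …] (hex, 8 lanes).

RES = [ 0xd9  0x0b  0x12  0x0b  0x9a  0x9a  0x74  0x12 ]

t0 = [0x12, 0x42, 0x0b, 0xbf, 0x74, 0xd9, 0xe9, 0x9a]
t1 = [0x12, 0xbf, 0x0b, 0xbf, 0x74, 0xd9, 0xeb, 0x9a]
t2 = [0xd9, 0x0b, 0x12, 0x0b, 0x9a, 0x9a, 0x74, 0x12]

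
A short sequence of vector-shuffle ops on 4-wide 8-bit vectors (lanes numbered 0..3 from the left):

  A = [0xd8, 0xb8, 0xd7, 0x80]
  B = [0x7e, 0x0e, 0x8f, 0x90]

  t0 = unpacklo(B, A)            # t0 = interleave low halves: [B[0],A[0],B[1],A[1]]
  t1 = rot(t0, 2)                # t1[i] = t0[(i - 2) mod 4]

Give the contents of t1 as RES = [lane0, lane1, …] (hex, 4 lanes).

RES = [ 0x0e  0xb8  0x7e  0xd8 ]

→ t0 |7e|d8|0e|b8|
→ t1 |0e|b8|7e|d8|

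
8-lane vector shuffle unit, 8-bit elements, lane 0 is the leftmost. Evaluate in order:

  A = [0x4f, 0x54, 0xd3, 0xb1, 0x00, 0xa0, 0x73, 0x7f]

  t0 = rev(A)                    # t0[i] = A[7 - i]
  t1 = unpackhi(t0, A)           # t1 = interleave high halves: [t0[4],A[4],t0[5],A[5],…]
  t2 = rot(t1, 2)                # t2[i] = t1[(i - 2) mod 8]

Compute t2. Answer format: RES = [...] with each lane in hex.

  t0: 7f 73 a0 00 b1 d3 54 4f
  t1: b1 00 d3 a0 54 73 4f 7f
  t2: 4f 7f b1 00 d3 a0 54 73

RES = [ 0x4f  0x7f  0xb1  0x00  0xd3  0xa0  0x54  0x73 ]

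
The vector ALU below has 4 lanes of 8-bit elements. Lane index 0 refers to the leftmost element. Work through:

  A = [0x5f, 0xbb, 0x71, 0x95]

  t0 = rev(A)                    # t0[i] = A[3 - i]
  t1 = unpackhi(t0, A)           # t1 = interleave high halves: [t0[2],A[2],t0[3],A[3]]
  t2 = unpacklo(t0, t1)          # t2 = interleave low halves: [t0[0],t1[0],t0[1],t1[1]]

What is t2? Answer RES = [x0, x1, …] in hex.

RES = [ 0x95  0xbb  0x71  0x71 ]

→ t0 |95|71|bb|5f|
→ t1 |bb|71|5f|95|
→ t2 |95|bb|71|71|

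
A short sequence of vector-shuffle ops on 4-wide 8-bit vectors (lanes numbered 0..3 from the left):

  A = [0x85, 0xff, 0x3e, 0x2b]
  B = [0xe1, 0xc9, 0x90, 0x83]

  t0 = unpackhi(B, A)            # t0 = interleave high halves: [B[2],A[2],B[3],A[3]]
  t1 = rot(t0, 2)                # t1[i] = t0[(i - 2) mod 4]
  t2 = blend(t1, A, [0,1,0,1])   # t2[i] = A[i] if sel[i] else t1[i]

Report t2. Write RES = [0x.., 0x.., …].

RES = [ 0x83  0xff  0x90  0x2b ]

→ t0 |90|3e|83|2b|
→ t1 |83|2b|90|3e|
→ t2 |83|ff|90|2b|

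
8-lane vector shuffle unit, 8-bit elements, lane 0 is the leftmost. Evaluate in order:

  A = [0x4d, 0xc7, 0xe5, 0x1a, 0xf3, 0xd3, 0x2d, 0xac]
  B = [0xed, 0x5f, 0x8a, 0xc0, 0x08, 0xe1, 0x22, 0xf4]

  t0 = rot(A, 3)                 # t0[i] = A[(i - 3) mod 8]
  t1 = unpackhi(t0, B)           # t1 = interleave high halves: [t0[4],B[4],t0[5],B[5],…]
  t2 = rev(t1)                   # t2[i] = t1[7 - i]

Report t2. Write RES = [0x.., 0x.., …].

RES = [ 0xf4  0xf3  0x22  0x1a  0xe1  0xe5  0x08  0xc7 ]

  t0: d3 2d ac 4d c7 e5 1a f3
  t1: c7 08 e5 e1 1a 22 f3 f4
  t2: f4 f3 22 1a e1 e5 08 c7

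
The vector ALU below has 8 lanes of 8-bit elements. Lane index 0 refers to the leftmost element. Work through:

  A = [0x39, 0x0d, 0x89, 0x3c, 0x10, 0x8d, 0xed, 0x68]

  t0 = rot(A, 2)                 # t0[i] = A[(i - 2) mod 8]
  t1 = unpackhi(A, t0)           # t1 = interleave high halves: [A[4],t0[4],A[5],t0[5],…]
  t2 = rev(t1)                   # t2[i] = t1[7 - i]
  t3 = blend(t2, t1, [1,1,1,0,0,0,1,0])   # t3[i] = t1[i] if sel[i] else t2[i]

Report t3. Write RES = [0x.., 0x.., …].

RES = [ 0x10  0x89  0x8d  0xed  0x3c  0x8d  0x68  0x10 ]

→ t0 |ed|68|39|0d|89|3c|10|8d|
→ t1 |10|89|8d|3c|ed|10|68|8d|
→ t2 |8d|68|10|ed|3c|8d|89|10|
→ t3 |10|89|8d|ed|3c|8d|68|10|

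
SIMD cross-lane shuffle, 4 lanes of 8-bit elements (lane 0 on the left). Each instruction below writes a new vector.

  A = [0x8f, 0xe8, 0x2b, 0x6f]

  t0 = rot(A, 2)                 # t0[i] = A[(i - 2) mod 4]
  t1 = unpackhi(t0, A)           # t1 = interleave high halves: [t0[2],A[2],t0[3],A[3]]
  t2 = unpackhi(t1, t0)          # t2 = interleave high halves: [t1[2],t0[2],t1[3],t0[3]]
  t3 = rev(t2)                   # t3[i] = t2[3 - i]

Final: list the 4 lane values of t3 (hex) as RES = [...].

t0 = [0x2b, 0x6f, 0x8f, 0xe8]
t1 = [0x8f, 0x2b, 0xe8, 0x6f]
t2 = [0xe8, 0x8f, 0x6f, 0xe8]
t3 = [0xe8, 0x6f, 0x8f, 0xe8]

RES = [0xe8, 0x6f, 0x8f, 0xe8]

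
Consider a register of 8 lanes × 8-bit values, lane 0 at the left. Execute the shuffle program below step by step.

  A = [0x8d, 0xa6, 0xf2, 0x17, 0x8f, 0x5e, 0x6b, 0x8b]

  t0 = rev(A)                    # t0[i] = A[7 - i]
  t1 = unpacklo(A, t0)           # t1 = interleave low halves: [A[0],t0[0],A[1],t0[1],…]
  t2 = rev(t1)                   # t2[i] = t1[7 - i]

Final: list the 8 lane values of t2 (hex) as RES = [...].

t0 = [0x8b, 0x6b, 0x5e, 0x8f, 0x17, 0xf2, 0xa6, 0x8d]
t1 = [0x8d, 0x8b, 0xa6, 0x6b, 0xf2, 0x5e, 0x17, 0x8f]
t2 = [0x8f, 0x17, 0x5e, 0xf2, 0x6b, 0xa6, 0x8b, 0x8d]

RES = [ 0x8f  0x17  0x5e  0xf2  0x6b  0xa6  0x8b  0x8d ]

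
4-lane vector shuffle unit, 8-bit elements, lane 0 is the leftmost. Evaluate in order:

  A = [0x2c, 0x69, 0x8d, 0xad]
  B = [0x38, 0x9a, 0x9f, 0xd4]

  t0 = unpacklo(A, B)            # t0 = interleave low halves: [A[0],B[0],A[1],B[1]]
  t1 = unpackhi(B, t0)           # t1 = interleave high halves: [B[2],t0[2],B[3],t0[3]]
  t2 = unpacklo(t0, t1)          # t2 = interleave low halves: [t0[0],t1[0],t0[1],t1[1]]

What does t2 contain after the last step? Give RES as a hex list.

RES = [0x2c, 0x9f, 0x38, 0x69]

  t0: 2c 38 69 9a
  t1: 9f 69 d4 9a
  t2: 2c 9f 38 69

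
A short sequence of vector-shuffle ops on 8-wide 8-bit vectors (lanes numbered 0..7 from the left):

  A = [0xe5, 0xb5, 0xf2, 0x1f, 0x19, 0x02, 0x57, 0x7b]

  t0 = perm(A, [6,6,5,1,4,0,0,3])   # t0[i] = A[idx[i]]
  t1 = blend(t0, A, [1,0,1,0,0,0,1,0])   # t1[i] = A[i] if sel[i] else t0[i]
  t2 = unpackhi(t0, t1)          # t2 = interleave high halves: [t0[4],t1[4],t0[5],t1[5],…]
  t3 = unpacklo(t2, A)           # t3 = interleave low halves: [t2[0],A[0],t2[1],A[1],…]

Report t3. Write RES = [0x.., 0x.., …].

  t0: 57 57 02 b5 19 e5 e5 1f
  t1: e5 57 f2 b5 19 e5 57 1f
  t2: 19 19 e5 e5 e5 57 1f 1f
  t3: 19 e5 19 b5 e5 f2 e5 1f

RES = [ 0x19  0xe5  0x19  0xb5  0xe5  0xf2  0xe5  0x1f ]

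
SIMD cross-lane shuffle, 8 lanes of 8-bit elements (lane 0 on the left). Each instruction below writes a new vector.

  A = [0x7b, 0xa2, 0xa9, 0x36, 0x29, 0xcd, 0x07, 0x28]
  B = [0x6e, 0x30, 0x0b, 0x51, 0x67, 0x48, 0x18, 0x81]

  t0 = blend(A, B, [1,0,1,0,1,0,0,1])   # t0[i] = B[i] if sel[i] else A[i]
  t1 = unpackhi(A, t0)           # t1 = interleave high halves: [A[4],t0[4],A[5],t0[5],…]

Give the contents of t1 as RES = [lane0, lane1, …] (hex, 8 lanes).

RES = [ 0x29  0x67  0xcd  0xcd  0x07  0x07  0x28  0x81 ]

→ t0 |6e|a2|0b|36|67|cd|07|81|
→ t1 |29|67|cd|cd|07|07|28|81|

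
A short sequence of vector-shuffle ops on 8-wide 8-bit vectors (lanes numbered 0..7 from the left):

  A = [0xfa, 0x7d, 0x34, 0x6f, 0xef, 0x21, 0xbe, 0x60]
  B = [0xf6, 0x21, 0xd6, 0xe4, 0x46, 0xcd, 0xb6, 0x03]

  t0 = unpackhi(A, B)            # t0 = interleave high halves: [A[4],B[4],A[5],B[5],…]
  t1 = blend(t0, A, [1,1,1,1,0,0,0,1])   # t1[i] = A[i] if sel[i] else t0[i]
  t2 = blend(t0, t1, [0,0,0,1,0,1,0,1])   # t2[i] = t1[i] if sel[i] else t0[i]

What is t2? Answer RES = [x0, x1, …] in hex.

  t0: ef 46 21 cd be b6 60 03
  t1: fa 7d 34 6f be b6 60 60
  t2: ef 46 21 6f be b6 60 60

RES = [0xef, 0x46, 0x21, 0x6f, 0xbe, 0xb6, 0x60, 0x60]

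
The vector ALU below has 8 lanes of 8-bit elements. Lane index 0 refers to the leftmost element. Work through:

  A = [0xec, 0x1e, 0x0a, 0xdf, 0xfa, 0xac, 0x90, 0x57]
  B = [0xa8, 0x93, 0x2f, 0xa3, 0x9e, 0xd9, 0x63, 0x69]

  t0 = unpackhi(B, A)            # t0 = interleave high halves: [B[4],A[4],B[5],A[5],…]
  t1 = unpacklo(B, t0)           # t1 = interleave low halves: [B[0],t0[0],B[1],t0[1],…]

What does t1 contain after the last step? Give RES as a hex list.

t0 = [0x9e, 0xfa, 0xd9, 0xac, 0x63, 0x90, 0x69, 0x57]
t1 = [0xa8, 0x9e, 0x93, 0xfa, 0x2f, 0xd9, 0xa3, 0xac]

RES = [0xa8, 0x9e, 0x93, 0xfa, 0x2f, 0xd9, 0xa3, 0xac]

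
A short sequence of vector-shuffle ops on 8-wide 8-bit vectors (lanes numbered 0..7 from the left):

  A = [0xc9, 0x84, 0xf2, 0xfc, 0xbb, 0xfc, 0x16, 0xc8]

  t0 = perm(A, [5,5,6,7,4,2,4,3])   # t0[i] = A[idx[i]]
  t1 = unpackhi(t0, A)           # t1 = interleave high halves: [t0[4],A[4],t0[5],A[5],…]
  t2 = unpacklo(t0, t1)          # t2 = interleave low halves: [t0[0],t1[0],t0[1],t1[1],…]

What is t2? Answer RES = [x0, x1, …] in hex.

t0 = [0xfc, 0xfc, 0x16, 0xc8, 0xbb, 0xf2, 0xbb, 0xfc]
t1 = [0xbb, 0xbb, 0xf2, 0xfc, 0xbb, 0x16, 0xfc, 0xc8]
t2 = [0xfc, 0xbb, 0xfc, 0xbb, 0x16, 0xf2, 0xc8, 0xfc]

RES = [ 0xfc  0xbb  0xfc  0xbb  0x16  0xf2  0xc8  0xfc ]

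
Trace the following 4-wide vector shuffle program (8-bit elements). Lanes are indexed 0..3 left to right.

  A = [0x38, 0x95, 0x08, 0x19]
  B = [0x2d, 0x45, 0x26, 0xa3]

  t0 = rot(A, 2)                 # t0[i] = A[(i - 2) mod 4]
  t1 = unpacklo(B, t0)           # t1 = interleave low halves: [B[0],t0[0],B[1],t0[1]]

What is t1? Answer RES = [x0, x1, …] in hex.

RES = [0x2d, 0x08, 0x45, 0x19]

→ t0 |08|19|38|95|
→ t1 |2d|08|45|19|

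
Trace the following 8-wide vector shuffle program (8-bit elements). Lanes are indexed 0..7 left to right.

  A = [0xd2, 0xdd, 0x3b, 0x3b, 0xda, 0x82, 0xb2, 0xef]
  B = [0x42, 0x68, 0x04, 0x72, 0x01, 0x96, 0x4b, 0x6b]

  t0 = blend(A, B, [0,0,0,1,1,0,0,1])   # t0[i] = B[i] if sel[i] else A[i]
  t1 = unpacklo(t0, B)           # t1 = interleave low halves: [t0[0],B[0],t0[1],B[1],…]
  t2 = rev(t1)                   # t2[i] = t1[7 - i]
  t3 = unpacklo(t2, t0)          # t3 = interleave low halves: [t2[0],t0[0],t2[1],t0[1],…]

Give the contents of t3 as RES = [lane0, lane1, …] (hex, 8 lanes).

t0 = [0xd2, 0xdd, 0x3b, 0x72, 0x01, 0x82, 0xb2, 0x6b]
t1 = [0xd2, 0x42, 0xdd, 0x68, 0x3b, 0x04, 0x72, 0x72]
t2 = [0x72, 0x72, 0x04, 0x3b, 0x68, 0xdd, 0x42, 0xd2]
t3 = [0x72, 0xd2, 0x72, 0xdd, 0x04, 0x3b, 0x3b, 0x72]

RES = [ 0x72  0xd2  0x72  0xdd  0x04  0x3b  0x3b  0x72 ]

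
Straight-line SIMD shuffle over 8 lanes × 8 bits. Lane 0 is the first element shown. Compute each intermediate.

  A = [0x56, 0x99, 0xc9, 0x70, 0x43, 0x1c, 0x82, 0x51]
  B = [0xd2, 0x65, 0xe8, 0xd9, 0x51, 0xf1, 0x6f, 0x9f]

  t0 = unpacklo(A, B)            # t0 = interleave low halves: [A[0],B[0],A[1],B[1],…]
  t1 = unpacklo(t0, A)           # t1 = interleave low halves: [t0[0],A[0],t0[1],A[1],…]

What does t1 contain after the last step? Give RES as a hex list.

RES = [ 0x56  0x56  0xd2  0x99  0x99  0xc9  0x65  0x70 ]

t0 = [0x56, 0xd2, 0x99, 0x65, 0xc9, 0xe8, 0x70, 0xd9]
t1 = [0x56, 0x56, 0xd2, 0x99, 0x99, 0xc9, 0x65, 0x70]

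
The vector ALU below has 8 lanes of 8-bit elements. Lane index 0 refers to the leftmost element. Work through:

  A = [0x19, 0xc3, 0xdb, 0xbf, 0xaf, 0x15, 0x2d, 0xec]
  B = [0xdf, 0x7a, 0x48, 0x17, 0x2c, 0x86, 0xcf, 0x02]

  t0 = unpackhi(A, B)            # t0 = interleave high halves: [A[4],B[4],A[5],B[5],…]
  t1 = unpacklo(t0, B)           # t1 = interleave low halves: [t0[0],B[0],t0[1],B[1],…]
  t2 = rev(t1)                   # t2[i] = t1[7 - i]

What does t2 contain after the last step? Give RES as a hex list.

RES = [0x17, 0x86, 0x48, 0x15, 0x7a, 0x2c, 0xdf, 0xaf]

  t0: af 2c 15 86 2d cf ec 02
  t1: af df 2c 7a 15 48 86 17
  t2: 17 86 48 15 7a 2c df af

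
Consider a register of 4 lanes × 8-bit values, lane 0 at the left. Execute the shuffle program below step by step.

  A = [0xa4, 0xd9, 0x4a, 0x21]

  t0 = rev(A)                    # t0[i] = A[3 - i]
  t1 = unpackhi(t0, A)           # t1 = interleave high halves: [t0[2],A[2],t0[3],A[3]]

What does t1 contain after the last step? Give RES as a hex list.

RES = [ 0xd9  0x4a  0xa4  0x21 ]

→ t0 |21|4a|d9|a4|
→ t1 |d9|4a|a4|21|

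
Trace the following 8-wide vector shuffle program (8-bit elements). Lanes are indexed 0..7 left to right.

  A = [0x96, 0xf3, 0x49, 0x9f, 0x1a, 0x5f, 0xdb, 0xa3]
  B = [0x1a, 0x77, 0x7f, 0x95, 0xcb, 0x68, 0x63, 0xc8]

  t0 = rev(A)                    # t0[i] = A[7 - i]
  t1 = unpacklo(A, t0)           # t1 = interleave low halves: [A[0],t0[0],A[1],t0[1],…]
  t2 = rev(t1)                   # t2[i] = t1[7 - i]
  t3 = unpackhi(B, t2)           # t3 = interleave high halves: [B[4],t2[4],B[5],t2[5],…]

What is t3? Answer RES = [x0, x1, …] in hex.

t0 = [0xa3, 0xdb, 0x5f, 0x1a, 0x9f, 0x49, 0xf3, 0x96]
t1 = [0x96, 0xa3, 0xf3, 0xdb, 0x49, 0x5f, 0x9f, 0x1a]
t2 = [0x1a, 0x9f, 0x5f, 0x49, 0xdb, 0xf3, 0xa3, 0x96]
t3 = [0xcb, 0xdb, 0x68, 0xf3, 0x63, 0xa3, 0xc8, 0x96]

RES = [ 0xcb  0xdb  0x68  0xf3  0x63  0xa3  0xc8  0x96 ]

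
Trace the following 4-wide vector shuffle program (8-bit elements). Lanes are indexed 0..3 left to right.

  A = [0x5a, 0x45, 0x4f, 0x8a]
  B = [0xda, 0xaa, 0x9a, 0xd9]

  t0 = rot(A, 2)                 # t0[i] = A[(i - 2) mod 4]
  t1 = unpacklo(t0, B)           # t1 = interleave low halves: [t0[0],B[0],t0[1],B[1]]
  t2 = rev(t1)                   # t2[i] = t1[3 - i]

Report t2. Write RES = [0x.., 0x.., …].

RES = [ 0xaa  0x8a  0xda  0x4f ]

→ t0 |4f|8a|5a|45|
→ t1 |4f|da|8a|aa|
→ t2 |aa|8a|da|4f|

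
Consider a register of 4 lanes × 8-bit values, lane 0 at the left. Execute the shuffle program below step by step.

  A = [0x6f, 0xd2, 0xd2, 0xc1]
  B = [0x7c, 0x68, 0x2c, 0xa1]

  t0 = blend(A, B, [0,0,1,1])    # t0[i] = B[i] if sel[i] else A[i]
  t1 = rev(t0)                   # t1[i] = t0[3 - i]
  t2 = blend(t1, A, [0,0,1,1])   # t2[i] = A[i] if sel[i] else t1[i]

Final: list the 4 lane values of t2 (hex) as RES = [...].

  t0: 6f d2 2c a1
  t1: a1 2c d2 6f
  t2: a1 2c d2 c1

RES = [ 0xa1  0x2c  0xd2  0xc1 ]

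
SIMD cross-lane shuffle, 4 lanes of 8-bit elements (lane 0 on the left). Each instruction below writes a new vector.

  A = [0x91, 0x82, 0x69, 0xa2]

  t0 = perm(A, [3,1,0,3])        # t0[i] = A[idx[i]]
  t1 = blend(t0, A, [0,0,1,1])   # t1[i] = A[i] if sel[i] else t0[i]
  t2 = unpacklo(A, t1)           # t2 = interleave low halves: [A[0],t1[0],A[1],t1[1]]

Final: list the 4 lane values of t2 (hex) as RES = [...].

t0 = [0xa2, 0x82, 0x91, 0xa2]
t1 = [0xa2, 0x82, 0x69, 0xa2]
t2 = [0x91, 0xa2, 0x82, 0x82]

RES = [0x91, 0xa2, 0x82, 0x82]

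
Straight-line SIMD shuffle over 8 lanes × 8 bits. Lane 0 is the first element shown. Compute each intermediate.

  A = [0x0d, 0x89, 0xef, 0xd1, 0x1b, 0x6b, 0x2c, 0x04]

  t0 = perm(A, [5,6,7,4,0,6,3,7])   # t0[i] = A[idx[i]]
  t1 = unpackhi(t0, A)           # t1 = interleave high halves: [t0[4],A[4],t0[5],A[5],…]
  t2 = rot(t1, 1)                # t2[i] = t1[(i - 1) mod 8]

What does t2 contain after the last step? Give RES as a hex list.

  t0: 6b 2c 04 1b 0d 2c d1 04
  t1: 0d 1b 2c 6b d1 2c 04 04
  t2: 04 0d 1b 2c 6b d1 2c 04

RES = [0x04, 0x0d, 0x1b, 0x2c, 0x6b, 0xd1, 0x2c, 0x04]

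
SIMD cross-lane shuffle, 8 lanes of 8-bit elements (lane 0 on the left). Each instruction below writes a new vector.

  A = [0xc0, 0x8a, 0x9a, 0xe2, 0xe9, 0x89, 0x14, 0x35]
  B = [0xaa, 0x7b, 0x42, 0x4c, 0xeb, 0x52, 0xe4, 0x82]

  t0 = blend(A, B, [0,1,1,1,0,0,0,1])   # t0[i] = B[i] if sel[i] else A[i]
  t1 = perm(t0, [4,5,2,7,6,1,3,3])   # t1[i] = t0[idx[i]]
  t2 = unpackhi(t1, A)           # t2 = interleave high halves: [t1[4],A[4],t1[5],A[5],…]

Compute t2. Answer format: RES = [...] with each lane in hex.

→ t0 |c0|7b|42|4c|e9|89|14|82|
→ t1 |e9|89|42|82|14|7b|4c|4c|
→ t2 |14|e9|7b|89|4c|14|4c|35|

RES = [0x14, 0xe9, 0x7b, 0x89, 0x4c, 0x14, 0x4c, 0x35]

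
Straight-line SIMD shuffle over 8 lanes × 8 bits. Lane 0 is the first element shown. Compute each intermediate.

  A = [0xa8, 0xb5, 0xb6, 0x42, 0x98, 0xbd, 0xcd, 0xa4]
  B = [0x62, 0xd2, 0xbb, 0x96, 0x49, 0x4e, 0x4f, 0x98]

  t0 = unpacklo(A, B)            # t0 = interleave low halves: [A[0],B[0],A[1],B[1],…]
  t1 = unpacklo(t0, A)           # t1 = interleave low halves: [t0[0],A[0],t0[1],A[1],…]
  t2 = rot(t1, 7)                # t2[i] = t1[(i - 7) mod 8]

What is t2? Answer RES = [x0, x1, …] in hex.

RES = [0xa8, 0x62, 0xb5, 0xb5, 0xb6, 0xd2, 0x42, 0xa8]

  t0: a8 62 b5 d2 b6 bb 42 96
  t1: a8 a8 62 b5 b5 b6 d2 42
  t2: a8 62 b5 b5 b6 d2 42 a8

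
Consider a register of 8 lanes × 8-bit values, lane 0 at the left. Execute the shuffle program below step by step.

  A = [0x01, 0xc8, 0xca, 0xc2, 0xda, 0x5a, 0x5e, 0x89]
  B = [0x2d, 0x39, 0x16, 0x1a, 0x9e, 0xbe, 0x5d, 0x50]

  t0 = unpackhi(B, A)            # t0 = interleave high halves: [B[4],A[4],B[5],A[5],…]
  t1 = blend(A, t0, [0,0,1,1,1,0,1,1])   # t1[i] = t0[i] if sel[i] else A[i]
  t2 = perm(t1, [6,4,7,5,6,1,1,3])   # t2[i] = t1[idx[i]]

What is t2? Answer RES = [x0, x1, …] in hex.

  t0: 9e da be 5a 5d 5e 50 89
  t1: 01 c8 be 5a 5d 5a 50 89
  t2: 50 5d 89 5a 50 c8 c8 5a

RES = [ 0x50  0x5d  0x89  0x5a  0x50  0xc8  0xc8  0x5a ]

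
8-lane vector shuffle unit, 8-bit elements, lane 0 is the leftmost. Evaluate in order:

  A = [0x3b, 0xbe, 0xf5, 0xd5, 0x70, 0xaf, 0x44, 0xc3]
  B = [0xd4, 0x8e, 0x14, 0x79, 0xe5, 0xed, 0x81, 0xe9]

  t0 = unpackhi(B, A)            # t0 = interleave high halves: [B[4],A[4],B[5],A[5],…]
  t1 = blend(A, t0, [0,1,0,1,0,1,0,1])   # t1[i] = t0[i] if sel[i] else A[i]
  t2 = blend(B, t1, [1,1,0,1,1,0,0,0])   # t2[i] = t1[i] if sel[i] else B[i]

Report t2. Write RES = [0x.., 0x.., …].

t0 = [0xe5, 0x70, 0xed, 0xaf, 0x81, 0x44, 0xe9, 0xc3]
t1 = [0x3b, 0x70, 0xf5, 0xaf, 0x70, 0x44, 0x44, 0xc3]
t2 = [0x3b, 0x70, 0x14, 0xaf, 0x70, 0xed, 0x81, 0xe9]

RES = [0x3b, 0x70, 0x14, 0xaf, 0x70, 0xed, 0x81, 0xe9]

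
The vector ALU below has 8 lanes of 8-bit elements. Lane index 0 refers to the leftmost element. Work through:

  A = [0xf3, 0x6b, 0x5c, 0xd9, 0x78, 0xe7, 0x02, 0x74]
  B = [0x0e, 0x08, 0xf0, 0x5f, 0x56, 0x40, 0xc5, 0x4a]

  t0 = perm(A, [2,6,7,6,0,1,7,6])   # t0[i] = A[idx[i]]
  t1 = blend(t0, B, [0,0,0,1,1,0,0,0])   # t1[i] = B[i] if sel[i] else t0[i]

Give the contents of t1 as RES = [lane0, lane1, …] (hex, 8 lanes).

RES = [ 0x5c  0x02  0x74  0x5f  0x56  0x6b  0x74  0x02 ]

→ t0 |5c|02|74|02|f3|6b|74|02|
→ t1 |5c|02|74|5f|56|6b|74|02|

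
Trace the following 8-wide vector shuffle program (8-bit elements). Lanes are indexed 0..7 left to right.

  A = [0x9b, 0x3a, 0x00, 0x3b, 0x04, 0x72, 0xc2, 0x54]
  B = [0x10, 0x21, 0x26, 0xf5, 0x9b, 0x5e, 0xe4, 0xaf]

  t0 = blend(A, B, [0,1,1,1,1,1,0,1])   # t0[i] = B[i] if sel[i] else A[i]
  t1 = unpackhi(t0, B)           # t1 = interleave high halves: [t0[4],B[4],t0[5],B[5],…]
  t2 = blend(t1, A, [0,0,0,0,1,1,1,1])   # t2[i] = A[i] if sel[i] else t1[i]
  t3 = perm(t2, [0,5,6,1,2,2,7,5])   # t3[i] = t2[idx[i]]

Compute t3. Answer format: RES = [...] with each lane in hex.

RES = [0x9b, 0x72, 0xc2, 0x9b, 0x5e, 0x5e, 0x54, 0x72]

→ t0 |9b|21|26|f5|9b|5e|c2|af|
→ t1 |9b|9b|5e|5e|c2|e4|af|af|
→ t2 |9b|9b|5e|5e|04|72|c2|54|
→ t3 |9b|72|c2|9b|5e|5e|54|72|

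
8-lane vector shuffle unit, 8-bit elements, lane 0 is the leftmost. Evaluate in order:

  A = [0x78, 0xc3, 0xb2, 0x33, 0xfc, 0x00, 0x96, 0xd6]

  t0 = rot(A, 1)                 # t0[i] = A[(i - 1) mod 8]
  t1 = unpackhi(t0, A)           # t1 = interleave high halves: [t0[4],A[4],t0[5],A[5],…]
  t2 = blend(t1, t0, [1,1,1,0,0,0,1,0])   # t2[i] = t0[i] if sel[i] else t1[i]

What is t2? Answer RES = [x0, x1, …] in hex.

RES = [ 0xd6  0x78  0xc3  0x00  0x00  0x96  0x00  0xd6 ]

→ t0 |d6|78|c3|b2|33|fc|00|96|
→ t1 |33|fc|fc|00|00|96|96|d6|
→ t2 |d6|78|c3|00|00|96|00|d6|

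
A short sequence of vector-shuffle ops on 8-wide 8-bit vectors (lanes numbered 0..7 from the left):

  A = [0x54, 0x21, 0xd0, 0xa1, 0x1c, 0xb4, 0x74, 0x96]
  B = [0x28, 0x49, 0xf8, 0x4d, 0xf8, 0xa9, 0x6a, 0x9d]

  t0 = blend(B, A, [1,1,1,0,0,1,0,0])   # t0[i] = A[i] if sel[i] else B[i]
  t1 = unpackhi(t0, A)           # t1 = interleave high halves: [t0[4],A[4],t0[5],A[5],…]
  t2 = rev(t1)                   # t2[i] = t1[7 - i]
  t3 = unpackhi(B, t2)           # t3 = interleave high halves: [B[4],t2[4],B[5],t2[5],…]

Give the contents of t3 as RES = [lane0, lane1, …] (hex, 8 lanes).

  t0: 54 21 d0 4d f8 b4 6a 9d
  t1: f8 1c b4 b4 6a 74 9d 96
  t2: 96 9d 74 6a b4 b4 1c f8
  t3: f8 b4 a9 b4 6a 1c 9d f8

RES = [0xf8, 0xb4, 0xa9, 0xb4, 0x6a, 0x1c, 0x9d, 0xf8]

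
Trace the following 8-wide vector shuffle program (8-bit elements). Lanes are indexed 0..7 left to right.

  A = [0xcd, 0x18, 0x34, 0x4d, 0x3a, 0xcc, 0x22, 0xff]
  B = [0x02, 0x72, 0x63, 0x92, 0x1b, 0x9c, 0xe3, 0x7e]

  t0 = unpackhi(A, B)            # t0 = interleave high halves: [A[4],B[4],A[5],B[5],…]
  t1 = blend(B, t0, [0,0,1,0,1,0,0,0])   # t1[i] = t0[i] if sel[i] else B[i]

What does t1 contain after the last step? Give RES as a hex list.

RES = [0x02, 0x72, 0xcc, 0x92, 0x22, 0x9c, 0xe3, 0x7e]

t0 = [0x3a, 0x1b, 0xcc, 0x9c, 0x22, 0xe3, 0xff, 0x7e]
t1 = [0x02, 0x72, 0xcc, 0x92, 0x22, 0x9c, 0xe3, 0x7e]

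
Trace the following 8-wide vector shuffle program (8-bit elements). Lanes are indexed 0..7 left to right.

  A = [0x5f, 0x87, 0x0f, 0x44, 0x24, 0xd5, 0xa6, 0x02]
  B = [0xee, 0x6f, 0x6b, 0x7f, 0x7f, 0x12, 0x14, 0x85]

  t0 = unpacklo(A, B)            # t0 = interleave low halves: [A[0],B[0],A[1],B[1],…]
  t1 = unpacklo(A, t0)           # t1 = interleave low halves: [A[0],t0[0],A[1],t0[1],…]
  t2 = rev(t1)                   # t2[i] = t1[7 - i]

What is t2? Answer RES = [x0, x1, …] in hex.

t0 = [0x5f, 0xee, 0x87, 0x6f, 0x0f, 0x6b, 0x44, 0x7f]
t1 = [0x5f, 0x5f, 0x87, 0xee, 0x0f, 0x87, 0x44, 0x6f]
t2 = [0x6f, 0x44, 0x87, 0x0f, 0xee, 0x87, 0x5f, 0x5f]

RES = [ 0x6f  0x44  0x87  0x0f  0xee  0x87  0x5f  0x5f ]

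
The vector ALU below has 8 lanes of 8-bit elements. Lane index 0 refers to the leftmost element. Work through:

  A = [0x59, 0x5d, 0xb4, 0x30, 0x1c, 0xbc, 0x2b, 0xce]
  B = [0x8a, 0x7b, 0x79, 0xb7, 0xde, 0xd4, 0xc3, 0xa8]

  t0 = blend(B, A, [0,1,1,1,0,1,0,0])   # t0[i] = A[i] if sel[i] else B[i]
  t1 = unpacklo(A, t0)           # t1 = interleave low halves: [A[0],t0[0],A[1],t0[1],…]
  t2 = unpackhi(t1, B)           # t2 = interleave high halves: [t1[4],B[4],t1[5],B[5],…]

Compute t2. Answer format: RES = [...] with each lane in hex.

t0 = [0x8a, 0x5d, 0xb4, 0x30, 0xde, 0xbc, 0xc3, 0xa8]
t1 = [0x59, 0x8a, 0x5d, 0x5d, 0xb4, 0xb4, 0x30, 0x30]
t2 = [0xb4, 0xde, 0xb4, 0xd4, 0x30, 0xc3, 0x30, 0xa8]

RES = [ 0xb4  0xde  0xb4  0xd4  0x30  0xc3  0x30  0xa8 ]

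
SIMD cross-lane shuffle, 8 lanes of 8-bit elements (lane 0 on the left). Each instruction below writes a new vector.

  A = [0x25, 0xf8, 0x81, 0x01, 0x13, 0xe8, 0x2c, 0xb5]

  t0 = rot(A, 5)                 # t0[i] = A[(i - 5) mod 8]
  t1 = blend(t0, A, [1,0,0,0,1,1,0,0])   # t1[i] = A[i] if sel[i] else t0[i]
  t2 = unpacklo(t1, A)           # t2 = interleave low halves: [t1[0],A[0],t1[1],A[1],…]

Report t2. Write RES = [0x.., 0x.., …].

RES = [ 0x25  0x25  0x13  0xf8  0xe8  0x81  0x2c  0x01 ]

  t0: 01 13 e8 2c b5 25 f8 81
  t1: 25 13 e8 2c 13 e8 f8 81
  t2: 25 25 13 f8 e8 81 2c 01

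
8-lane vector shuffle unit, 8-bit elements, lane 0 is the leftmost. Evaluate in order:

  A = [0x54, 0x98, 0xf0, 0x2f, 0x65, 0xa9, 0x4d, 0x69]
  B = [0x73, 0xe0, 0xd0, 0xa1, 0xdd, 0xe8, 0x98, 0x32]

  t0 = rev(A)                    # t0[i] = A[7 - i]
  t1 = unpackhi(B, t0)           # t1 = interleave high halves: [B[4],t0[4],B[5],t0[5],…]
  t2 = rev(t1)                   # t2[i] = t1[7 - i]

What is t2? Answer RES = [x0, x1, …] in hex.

  t0: 69 4d a9 65 2f f0 98 54
  t1: dd 2f e8 f0 98 98 32 54
  t2: 54 32 98 98 f0 e8 2f dd

RES = [ 0x54  0x32  0x98  0x98  0xf0  0xe8  0x2f  0xdd ]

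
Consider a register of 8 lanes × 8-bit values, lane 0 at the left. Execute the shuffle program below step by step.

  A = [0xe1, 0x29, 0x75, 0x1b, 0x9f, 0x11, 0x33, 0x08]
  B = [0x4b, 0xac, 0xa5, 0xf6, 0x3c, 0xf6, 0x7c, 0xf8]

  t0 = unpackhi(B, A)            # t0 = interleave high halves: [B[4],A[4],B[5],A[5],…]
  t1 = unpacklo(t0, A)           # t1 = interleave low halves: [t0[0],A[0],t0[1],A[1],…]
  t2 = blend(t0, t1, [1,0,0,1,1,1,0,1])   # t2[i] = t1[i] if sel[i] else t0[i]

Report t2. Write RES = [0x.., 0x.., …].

t0 = [0x3c, 0x9f, 0xf6, 0x11, 0x7c, 0x33, 0xf8, 0x08]
t1 = [0x3c, 0xe1, 0x9f, 0x29, 0xf6, 0x75, 0x11, 0x1b]
t2 = [0x3c, 0x9f, 0xf6, 0x29, 0xf6, 0x75, 0xf8, 0x1b]

RES = [ 0x3c  0x9f  0xf6  0x29  0xf6  0x75  0xf8  0x1b ]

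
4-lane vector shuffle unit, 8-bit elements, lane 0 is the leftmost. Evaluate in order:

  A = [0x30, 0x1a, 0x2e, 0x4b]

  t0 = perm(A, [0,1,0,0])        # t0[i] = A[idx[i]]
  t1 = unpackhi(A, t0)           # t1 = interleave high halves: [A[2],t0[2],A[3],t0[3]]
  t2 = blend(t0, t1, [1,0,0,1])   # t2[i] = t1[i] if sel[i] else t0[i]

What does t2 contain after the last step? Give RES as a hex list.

RES = [0x2e, 0x1a, 0x30, 0x30]

  t0: 30 1a 30 30
  t1: 2e 30 4b 30
  t2: 2e 1a 30 30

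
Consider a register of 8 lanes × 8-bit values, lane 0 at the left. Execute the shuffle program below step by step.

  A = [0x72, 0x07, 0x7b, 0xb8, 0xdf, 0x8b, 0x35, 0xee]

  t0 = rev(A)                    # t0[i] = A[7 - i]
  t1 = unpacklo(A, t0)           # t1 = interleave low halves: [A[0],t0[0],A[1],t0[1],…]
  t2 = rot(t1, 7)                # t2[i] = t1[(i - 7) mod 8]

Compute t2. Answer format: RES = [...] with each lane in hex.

t0 = [0xee, 0x35, 0x8b, 0xdf, 0xb8, 0x7b, 0x07, 0x72]
t1 = [0x72, 0xee, 0x07, 0x35, 0x7b, 0x8b, 0xb8, 0xdf]
t2 = [0xee, 0x07, 0x35, 0x7b, 0x8b, 0xb8, 0xdf, 0x72]

RES = [0xee, 0x07, 0x35, 0x7b, 0x8b, 0xb8, 0xdf, 0x72]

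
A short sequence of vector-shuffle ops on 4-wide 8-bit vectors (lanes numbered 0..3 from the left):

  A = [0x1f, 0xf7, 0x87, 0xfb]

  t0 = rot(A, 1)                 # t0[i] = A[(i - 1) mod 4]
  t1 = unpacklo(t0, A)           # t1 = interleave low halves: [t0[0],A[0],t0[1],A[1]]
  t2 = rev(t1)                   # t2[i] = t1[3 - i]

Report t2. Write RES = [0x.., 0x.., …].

t0 = [0xfb, 0x1f, 0xf7, 0x87]
t1 = [0xfb, 0x1f, 0x1f, 0xf7]
t2 = [0xf7, 0x1f, 0x1f, 0xfb]

RES = [0xf7, 0x1f, 0x1f, 0xfb]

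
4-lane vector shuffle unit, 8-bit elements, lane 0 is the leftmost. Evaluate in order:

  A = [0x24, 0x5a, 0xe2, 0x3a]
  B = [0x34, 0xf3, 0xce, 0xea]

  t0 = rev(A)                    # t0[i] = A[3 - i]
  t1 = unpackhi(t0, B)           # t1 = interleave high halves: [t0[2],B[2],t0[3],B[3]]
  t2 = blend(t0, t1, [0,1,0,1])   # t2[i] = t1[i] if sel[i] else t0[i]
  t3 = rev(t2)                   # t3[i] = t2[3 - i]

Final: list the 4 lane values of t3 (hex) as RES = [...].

RES = [ 0xea  0x5a  0xce  0x3a ]

→ t0 |3a|e2|5a|24|
→ t1 |5a|ce|24|ea|
→ t2 |3a|ce|5a|ea|
→ t3 |ea|5a|ce|3a|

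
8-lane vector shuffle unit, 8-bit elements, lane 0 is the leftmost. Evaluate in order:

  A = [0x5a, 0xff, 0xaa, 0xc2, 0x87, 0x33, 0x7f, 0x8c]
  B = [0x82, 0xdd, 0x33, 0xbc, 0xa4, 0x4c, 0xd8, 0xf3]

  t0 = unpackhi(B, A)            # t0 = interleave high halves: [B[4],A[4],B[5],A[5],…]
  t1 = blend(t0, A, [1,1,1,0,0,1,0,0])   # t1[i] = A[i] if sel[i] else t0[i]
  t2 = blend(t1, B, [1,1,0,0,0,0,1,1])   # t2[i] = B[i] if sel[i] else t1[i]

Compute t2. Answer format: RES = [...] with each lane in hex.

  t0: a4 87 4c 33 d8 7f f3 8c
  t1: 5a ff aa 33 d8 33 f3 8c
  t2: 82 dd aa 33 d8 33 d8 f3

RES = [ 0x82  0xdd  0xaa  0x33  0xd8  0x33  0xd8  0xf3 ]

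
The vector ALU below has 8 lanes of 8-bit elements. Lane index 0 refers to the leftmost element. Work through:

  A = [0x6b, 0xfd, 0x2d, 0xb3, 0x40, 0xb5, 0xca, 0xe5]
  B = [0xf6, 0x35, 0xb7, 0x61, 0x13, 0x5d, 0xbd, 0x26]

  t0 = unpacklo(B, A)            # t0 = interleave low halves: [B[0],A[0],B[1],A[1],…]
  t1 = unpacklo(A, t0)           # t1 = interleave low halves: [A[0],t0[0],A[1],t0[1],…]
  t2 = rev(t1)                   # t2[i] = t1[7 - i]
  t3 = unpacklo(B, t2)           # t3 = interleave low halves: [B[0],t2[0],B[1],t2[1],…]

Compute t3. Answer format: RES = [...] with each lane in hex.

  t0: f6 6b 35 fd b7 2d 61 b3
  t1: 6b f6 fd 6b 2d 35 b3 fd
  t2: fd b3 35 2d 6b fd f6 6b
  t3: f6 fd 35 b3 b7 35 61 2d

RES = [ 0xf6  0xfd  0x35  0xb3  0xb7  0x35  0x61  0x2d ]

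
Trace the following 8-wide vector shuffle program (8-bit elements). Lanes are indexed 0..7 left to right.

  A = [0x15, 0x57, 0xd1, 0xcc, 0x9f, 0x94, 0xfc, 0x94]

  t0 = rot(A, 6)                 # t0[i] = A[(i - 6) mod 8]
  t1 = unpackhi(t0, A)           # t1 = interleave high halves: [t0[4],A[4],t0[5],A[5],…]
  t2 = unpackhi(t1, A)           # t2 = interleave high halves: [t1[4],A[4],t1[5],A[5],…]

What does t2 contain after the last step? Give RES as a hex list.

→ t0 |d1|cc|9f|94|fc|94|15|57|
→ t1 |fc|9f|94|94|15|fc|57|94|
→ t2 |15|9f|fc|94|57|fc|94|94|

RES = [0x15, 0x9f, 0xfc, 0x94, 0x57, 0xfc, 0x94, 0x94]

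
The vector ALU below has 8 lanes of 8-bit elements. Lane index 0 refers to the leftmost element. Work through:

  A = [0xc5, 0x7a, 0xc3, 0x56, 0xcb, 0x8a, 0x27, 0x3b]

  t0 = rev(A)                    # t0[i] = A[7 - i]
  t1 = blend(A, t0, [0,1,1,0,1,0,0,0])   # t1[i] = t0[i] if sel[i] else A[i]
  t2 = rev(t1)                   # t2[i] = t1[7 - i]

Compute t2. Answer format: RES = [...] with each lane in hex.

RES = [ 0x3b  0x27  0x8a  0x56  0x56  0x8a  0x27  0xc5 ]

  t0: 3b 27 8a cb 56 c3 7a c5
  t1: c5 27 8a 56 56 8a 27 3b
  t2: 3b 27 8a 56 56 8a 27 c5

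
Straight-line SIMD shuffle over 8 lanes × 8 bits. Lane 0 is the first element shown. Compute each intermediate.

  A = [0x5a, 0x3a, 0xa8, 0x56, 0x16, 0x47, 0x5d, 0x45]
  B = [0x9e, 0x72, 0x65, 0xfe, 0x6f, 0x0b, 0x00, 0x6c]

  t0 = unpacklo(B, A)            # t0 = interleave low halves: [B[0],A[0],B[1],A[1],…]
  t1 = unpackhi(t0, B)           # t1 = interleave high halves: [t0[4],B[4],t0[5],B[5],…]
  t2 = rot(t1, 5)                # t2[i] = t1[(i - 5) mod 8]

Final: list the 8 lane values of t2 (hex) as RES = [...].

  t0: 9e 5a 72 3a 65 a8 fe 56
  t1: 65 6f a8 0b fe 00 56 6c
  t2: 0b fe 00 56 6c 65 6f a8

RES = [ 0x0b  0xfe  0x00  0x56  0x6c  0x65  0x6f  0xa8 ]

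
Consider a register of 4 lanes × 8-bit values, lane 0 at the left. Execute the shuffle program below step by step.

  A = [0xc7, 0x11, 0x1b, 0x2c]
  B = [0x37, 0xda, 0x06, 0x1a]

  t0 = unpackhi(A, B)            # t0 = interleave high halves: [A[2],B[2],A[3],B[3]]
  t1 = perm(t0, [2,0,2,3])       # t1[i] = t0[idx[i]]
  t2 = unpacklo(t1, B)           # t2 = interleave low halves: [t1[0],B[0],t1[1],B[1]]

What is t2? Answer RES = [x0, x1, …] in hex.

RES = [0x2c, 0x37, 0x1b, 0xda]

  t0: 1b 06 2c 1a
  t1: 2c 1b 2c 1a
  t2: 2c 37 1b da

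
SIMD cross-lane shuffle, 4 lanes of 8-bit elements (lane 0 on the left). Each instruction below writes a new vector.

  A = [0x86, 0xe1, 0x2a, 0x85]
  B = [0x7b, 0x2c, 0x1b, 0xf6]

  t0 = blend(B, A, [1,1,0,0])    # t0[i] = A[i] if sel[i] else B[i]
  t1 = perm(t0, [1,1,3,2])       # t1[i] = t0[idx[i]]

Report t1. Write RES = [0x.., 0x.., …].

→ t0 |86|e1|1b|f6|
→ t1 |e1|e1|f6|1b|

RES = [ 0xe1  0xe1  0xf6  0x1b ]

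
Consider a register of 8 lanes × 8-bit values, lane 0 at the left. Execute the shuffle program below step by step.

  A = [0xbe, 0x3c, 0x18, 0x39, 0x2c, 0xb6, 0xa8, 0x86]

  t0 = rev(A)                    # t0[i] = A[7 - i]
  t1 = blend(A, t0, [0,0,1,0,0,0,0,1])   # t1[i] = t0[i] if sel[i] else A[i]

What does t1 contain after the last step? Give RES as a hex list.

RES = [0xbe, 0x3c, 0xb6, 0x39, 0x2c, 0xb6, 0xa8, 0xbe]

t0 = [0x86, 0xa8, 0xb6, 0x2c, 0x39, 0x18, 0x3c, 0xbe]
t1 = [0xbe, 0x3c, 0xb6, 0x39, 0x2c, 0xb6, 0xa8, 0xbe]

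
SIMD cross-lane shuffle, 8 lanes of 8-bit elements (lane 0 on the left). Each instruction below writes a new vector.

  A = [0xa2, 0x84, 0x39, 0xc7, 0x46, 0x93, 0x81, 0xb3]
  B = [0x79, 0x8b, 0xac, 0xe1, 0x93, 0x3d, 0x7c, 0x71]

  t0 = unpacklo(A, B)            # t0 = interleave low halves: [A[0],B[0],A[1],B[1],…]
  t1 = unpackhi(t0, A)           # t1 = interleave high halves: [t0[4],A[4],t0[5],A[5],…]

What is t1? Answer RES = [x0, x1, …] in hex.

RES = [ 0x39  0x46  0xac  0x93  0xc7  0x81  0xe1  0xb3 ]

t0 = [0xa2, 0x79, 0x84, 0x8b, 0x39, 0xac, 0xc7, 0xe1]
t1 = [0x39, 0x46, 0xac, 0x93, 0xc7, 0x81, 0xe1, 0xb3]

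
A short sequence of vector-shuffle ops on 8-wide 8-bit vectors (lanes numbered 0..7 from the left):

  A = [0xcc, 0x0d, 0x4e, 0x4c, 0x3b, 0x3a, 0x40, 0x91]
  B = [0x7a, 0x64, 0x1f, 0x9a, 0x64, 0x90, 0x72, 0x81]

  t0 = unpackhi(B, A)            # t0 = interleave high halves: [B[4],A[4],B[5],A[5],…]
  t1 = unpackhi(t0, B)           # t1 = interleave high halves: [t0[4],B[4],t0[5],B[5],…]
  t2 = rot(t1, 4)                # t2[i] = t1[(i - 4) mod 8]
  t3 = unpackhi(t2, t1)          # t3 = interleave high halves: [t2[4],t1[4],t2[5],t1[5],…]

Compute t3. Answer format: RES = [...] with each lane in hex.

t0 = [0x64, 0x3b, 0x90, 0x3a, 0x72, 0x40, 0x81, 0x91]
t1 = [0x72, 0x64, 0x40, 0x90, 0x81, 0x72, 0x91, 0x81]
t2 = [0x81, 0x72, 0x91, 0x81, 0x72, 0x64, 0x40, 0x90]
t3 = [0x72, 0x81, 0x64, 0x72, 0x40, 0x91, 0x90, 0x81]

RES = [0x72, 0x81, 0x64, 0x72, 0x40, 0x91, 0x90, 0x81]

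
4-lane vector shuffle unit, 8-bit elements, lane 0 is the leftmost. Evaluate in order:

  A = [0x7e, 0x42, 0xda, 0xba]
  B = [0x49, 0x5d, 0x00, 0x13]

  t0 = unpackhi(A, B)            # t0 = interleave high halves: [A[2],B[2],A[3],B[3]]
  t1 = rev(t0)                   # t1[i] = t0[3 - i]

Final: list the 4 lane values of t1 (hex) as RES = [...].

→ t0 |da|00|ba|13|
→ t1 |13|ba|00|da|

RES = [ 0x13  0xba  0x00  0xda ]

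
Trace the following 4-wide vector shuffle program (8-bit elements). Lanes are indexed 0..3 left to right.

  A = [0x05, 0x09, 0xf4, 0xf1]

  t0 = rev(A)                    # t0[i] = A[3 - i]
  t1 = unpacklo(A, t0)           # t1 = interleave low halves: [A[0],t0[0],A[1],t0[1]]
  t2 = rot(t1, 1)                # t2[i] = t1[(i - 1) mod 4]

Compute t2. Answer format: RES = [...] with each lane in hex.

  t0: f1 f4 09 05
  t1: 05 f1 09 f4
  t2: f4 05 f1 09

RES = [ 0xf4  0x05  0xf1  0x09 ]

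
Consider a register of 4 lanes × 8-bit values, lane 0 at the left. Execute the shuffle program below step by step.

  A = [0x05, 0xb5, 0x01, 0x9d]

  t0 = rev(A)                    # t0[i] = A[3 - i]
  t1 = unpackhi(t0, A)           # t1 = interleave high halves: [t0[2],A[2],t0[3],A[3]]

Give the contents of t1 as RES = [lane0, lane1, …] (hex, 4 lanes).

RES = [ 0xb5  0x01  0x05  0x9d ]

  t0: 9d 01 b5 05
  t1: b5 01 05 9d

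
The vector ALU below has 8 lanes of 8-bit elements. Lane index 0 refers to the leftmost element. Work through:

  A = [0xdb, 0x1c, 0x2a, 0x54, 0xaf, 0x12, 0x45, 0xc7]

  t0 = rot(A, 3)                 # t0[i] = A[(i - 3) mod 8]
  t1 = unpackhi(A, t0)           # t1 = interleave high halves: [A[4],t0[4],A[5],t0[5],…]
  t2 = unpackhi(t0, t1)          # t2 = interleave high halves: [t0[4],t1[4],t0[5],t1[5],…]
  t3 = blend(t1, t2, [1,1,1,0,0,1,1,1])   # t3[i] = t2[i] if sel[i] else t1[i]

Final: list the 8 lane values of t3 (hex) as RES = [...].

→ t0 |12|45|c7|db|1c|2a|54|af|
→ t1 |af|1c|12|2a|45|54|c7|af|
→ t2 |1c|45|2a|54|54|c7|af|af|
→ t3 |1c|45|2a|2a|45|c7|af|af|

RES = [ 0x1c  0x45  0x2a  0x2a  0x45  0xc7  0xaf  0xaf ]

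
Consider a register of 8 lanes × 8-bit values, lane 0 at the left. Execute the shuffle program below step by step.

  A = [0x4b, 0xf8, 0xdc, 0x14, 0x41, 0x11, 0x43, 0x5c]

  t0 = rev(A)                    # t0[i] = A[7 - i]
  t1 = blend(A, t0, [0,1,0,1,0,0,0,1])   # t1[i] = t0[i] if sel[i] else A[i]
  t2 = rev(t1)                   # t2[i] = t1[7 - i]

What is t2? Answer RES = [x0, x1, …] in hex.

RES = [ 0x4b  0x43  0x11  0x41  0x41  0xdc  0x43  0x4b ]

→ t0 |5c|43|11|41|14|dc|f8|4b|
→ t1 |4b|43|dc|41|41|11|43|4b|
→ t2 |4b|43|11|41|41|dc|43|4b|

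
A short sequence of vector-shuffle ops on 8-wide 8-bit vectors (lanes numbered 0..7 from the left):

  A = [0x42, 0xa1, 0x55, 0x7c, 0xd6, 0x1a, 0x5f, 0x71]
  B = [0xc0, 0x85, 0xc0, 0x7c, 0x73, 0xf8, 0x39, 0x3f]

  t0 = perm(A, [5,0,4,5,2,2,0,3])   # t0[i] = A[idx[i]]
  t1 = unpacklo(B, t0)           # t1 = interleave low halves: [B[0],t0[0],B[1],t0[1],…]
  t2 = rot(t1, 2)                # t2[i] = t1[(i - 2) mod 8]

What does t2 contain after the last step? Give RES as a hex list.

t0 = [0x1a, 0x42, 0xd6, 0x1a, 0x55, 0x55, 0x42, 0x7c]
t1 = [0xc0, 0x1a, 0x85, 0x42, 0xc0, 0xd6, 0x7c, 0x1a]
t2 = [0x7c, 0x1a, 0xc0, 0x1a, 0x85, 0x42, 0xc0, 0xd6]

RES = [0x7c, 0x1a, 0xc0, 0x1a, 0x85, 0x42, 0xc0, 0xd6]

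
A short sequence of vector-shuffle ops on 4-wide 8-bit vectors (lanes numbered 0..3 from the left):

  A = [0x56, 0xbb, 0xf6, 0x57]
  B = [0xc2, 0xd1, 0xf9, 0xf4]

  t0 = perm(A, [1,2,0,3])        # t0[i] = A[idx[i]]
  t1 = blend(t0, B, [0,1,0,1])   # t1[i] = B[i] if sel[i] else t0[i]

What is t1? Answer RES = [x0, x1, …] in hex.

t0 = [0xbb, 0xf6, 0x56, 0x57]
t1 = [0xbb, 0xd1, 0x56, 0xf4]

RES = [0xbb, 0xd1, 0x56, 0xf4]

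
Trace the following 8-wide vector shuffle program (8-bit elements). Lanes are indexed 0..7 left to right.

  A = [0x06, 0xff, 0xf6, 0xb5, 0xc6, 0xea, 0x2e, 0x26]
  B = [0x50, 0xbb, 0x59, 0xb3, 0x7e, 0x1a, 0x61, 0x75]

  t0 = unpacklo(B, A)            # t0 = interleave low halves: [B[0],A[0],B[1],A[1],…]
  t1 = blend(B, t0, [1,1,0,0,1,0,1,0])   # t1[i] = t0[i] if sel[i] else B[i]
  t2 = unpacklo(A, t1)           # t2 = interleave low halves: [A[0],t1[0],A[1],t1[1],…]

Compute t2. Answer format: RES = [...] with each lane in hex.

t0 = [0x50, 0x06, 0xbb, 0xff, 0x59, 0xf6, 0xb3, 0xb5]
t1 = [0x50, 0x06, 0x59, 0xb3, 0x59, 0x1a, 0xb3, 0x75]
t2 = [0x06, 0x50, 0xff, 0x06, 0xf6, 0x59, 0xb5, 0xb3]

RES = [ 0x06  0x50  0xff  0x06  0xf6  0x59  0xb5  0xb3 ]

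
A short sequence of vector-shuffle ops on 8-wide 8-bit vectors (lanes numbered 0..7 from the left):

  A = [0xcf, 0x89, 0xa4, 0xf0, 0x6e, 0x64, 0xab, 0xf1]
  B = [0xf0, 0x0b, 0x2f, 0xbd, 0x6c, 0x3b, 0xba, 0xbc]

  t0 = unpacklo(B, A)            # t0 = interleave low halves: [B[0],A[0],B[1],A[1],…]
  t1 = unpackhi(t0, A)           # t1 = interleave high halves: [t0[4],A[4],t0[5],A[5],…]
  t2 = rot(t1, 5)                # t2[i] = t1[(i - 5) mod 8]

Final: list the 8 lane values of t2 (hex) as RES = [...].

→ t0 |f0|cf|0b|89|2f|a4|bd|f0|
→ t1 |2f|6e|a4|64|bd|ab|f0|f1|
→ t2 |64|bd|ab|f0|f1|2f|6e|a4|

RES = [ 0x64  0xbd  0xab  0xf0  0xf1  0x2f  0x6e  0xa4 ]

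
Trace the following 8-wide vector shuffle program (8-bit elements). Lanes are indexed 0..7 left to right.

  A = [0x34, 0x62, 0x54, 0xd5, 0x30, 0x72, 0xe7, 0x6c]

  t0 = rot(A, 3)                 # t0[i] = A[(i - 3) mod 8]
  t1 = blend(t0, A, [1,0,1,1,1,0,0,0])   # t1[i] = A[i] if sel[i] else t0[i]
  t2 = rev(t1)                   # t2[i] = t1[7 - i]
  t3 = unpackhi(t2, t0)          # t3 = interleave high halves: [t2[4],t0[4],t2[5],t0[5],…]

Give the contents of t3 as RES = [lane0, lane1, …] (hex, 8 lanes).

→ t0 |72|e7|6c|34|62|54|d5|30|
→ t1 |34|e7|54|d5|30|54|d5|30|
→ t2 |30|d5|54|30|d5|54|e7|34|
→ t3 |d5|62|54|54|e7|d5|34|30|

RES = [ 0xd5  0x62  0x54  0x54  0xe7  0xd5  0x34  0x30 ]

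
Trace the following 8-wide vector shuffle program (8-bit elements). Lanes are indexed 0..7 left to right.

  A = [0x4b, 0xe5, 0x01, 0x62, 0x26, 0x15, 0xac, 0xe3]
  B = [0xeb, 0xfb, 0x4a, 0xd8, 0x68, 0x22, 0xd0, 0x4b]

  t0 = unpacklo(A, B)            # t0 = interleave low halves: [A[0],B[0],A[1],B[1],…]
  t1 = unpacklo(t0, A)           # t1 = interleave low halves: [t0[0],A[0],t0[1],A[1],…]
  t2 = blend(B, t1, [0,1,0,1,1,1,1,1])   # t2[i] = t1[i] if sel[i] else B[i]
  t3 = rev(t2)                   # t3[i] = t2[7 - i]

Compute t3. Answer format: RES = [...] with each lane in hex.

→ t0 |4b|eb|e5|fb|01|4a|62|d8|
→ t1 |4b|4b|eb|e5|e5|01|fb|62|
→ t2 |eb|4b|4a|e5|e5|01|fb|62|
→ t3 |62|fb|01|e5|e5|4a|4b|eb|

RES = [ 0x62  0xfb  0x01  0xe5  0xe5  0x4a  0x4b  0xeb ]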